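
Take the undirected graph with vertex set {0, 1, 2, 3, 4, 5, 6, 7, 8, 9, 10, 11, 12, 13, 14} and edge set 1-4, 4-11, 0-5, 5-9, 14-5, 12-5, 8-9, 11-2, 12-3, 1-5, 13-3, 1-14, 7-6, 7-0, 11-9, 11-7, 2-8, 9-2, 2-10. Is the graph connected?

Starting from 0 and exploring outward reaches every vertex (0, 5, 7, 12, 14, 9, 1, 6, 11, 3, 2, 8, 4, 13, 10); the graph is connected.

Yes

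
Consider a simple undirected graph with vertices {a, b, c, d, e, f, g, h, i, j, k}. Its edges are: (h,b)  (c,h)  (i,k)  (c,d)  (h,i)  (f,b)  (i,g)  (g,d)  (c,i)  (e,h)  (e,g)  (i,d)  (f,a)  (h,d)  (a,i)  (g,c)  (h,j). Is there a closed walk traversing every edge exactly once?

Degrees: a:2, b:2, c:4, d:4, e:2, f:2, g:4, h:6, i:6, j:1, k:1
j, k have odd degree; an Eulerian circuit needs every degree to be even, so none exists.

No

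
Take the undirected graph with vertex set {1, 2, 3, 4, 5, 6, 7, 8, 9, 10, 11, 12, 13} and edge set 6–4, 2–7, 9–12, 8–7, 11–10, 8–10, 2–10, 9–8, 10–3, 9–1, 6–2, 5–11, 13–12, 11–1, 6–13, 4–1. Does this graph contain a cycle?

Yes

|V| = 13, |E| = 16, number of components = 1.
Since 16 > 13 - 1, a cycle must exist; for instance 1-11-10-8-9-12-13-6-4-1.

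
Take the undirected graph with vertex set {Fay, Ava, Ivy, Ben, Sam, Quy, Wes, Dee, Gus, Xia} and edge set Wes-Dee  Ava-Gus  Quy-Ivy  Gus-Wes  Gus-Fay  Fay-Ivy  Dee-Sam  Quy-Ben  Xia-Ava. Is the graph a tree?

Yes

The graph has 10 vertices and 9 edges.
It is connected with exactly 9 edges, hence acyclic — it is a tree.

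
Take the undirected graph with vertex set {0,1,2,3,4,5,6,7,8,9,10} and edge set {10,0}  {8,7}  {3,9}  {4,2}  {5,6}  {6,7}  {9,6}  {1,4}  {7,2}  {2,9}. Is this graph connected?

No

Component: {0, 10}
Component: {1, 2, 3, 4, 5, 6, 7, 8, 9}
There are 2 separate components, so the graph is not connected.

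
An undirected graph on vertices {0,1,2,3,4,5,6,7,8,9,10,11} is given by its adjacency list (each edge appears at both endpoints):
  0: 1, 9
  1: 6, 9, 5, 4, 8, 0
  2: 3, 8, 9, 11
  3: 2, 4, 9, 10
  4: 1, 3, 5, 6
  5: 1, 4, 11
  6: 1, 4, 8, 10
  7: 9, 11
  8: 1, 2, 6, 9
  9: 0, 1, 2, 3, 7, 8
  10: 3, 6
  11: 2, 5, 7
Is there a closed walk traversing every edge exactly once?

Degrees: 0:2, 1:6, 2:4, 3:4, 4:4, 5:3, 6:4, 7:2, 8:4, 9:6, 10:2, 11:3
5, 11 have odd degree; an Eulerian circuit needs every degree to be even, so none exists.

No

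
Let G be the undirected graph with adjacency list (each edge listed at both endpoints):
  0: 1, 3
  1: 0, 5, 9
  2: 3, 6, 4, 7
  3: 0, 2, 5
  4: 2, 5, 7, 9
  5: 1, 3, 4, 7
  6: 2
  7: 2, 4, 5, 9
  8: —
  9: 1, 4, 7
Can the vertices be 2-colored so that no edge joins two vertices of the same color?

The cycle 7-4-9-7 has length 3, which is odd, so the graph is not bipartite.

No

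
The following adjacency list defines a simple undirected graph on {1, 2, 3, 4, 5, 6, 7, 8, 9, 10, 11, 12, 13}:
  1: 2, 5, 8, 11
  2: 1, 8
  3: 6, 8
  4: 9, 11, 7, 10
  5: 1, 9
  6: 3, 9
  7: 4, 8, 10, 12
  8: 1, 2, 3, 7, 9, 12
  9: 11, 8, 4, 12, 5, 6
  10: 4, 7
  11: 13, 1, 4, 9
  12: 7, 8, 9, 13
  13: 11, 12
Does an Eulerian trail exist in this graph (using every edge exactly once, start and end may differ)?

Yes

Degrees: 1:4, 2:2, 3:2, 4:4, 5:2, 6:2, 7:4, 8:6, 9:6, 10:2, 11:4, 12:4, 13:2
Odd-degree vertices: none (0 total).
The non-isolated vertices are connected and exactly 0 have odd degree, so an Eulerian trail exists.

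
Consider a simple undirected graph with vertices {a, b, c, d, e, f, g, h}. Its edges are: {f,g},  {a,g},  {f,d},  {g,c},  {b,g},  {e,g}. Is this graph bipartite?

A valid 2-coloring puts {d, g, h} on one side and {a, b, c, e, f} on the other; every edge crosses between the two sides.

Yes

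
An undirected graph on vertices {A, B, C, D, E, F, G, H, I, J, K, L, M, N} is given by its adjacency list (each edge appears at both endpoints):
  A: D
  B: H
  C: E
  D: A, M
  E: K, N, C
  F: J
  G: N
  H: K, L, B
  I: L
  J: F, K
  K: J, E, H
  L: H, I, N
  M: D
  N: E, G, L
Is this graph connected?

Component: {A, D, M}
Component: {B, C, E, F, G, H, I, J, K, L, N}
No edge joins these 2 groups, so the graph is disconnected.

No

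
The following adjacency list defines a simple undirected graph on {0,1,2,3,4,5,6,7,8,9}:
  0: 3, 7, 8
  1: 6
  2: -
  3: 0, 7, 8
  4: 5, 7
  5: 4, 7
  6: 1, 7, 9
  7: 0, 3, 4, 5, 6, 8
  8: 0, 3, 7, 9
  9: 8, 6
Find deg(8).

4

Neighbors of 8: 0, 3, 7, 9.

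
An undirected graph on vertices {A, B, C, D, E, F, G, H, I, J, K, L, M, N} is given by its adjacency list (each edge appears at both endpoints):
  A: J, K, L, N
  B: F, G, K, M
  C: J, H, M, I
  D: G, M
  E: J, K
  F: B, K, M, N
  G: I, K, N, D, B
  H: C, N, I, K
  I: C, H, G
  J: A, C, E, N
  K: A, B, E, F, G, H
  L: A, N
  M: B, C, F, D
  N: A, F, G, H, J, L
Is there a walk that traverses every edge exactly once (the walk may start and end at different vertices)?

Yes

Degrees: A:4, B:4, C:4, D:2, E:2, F:4, G:5, H:4, I:3, J:4, K:6, L:2, M:4, N:6
Odd-degree vertices: G, I (2 total).
With 2 odd-degree vertices and all edges in one connected piece, an Eulerian trail exists (from G to I).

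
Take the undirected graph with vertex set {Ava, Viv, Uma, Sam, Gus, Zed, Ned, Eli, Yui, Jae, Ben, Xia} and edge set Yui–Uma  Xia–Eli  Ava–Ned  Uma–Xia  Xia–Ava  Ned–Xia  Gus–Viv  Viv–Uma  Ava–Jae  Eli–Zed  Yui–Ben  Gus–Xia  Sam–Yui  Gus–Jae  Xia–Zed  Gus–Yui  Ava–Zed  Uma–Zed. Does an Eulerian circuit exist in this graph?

Degrees: Ava:4, Viv:2, Uma:4, Sam:1, Gus:4, Zed:4, Ned:2, Eli:2, Yui:4, Jae:2, Ben:1, Xia:6
Vertices with odd degree: Sam, Ben. An Eulerian circuit requires all degrees even.

No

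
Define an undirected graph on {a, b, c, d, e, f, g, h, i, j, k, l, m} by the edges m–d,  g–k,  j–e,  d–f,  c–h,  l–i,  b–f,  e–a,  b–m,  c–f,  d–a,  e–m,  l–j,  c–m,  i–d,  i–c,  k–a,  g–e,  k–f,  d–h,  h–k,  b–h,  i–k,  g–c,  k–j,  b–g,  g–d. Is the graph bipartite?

Yes

Partition the vertices as {b, c, d, e, k, l} vs {a, f, g, h, i, j, m}. Each listed edge has one endpoint in each part, so the graph is bipartite.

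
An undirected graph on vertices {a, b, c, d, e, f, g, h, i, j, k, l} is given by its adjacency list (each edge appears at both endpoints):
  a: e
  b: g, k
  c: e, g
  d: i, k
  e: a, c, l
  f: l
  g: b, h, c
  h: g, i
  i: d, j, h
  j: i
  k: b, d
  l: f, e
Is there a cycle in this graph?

Yes

The graph has 12 vertices, 12 edges, and 1 connected component.
One cycle is g-b-k-d-i-h-g.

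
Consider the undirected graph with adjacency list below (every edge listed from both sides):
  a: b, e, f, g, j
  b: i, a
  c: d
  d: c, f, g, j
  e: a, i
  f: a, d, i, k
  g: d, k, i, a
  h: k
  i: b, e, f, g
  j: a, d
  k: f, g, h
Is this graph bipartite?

A valid 2-coloring puts {b, c, e, f, g, h, j} on one side and {a, d, i, k} on the other; every edge crosses between the two sides.

Yes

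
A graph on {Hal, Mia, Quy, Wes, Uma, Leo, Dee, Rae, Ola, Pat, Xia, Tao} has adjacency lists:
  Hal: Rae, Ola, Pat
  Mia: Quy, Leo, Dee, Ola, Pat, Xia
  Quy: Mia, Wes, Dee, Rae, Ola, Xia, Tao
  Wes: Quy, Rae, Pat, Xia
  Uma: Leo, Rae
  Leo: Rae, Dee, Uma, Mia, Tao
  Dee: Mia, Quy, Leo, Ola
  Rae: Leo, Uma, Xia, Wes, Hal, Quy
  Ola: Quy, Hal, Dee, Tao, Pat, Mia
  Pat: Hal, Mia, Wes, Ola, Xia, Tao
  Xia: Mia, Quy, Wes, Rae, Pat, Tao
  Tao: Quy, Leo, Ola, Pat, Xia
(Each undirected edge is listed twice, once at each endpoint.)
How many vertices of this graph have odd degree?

4

Degrees: Hal:3, Mia:6, Quy:7, Wes:4, Uma:2, Leo:5, Dee:4, Rae:6, Ola:6, Pat:6, Xia:6, Tao:5
Odd-degree vertices: Hal, Quy, Leo, Tao.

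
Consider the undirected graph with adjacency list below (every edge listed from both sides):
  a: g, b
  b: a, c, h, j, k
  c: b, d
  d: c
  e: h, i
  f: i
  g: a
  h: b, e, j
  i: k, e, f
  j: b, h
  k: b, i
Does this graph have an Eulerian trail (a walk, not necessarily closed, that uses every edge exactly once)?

Degrees: a:2, b:5, c:2, d:1, e:2, f:1, g:1, h:3, i:3, j:2, k:2
Odd-degree vertices: b, d, f, g, h, i (6 total).
With 6 odd-degree vertices (more than two), no single trail can use every edge.

No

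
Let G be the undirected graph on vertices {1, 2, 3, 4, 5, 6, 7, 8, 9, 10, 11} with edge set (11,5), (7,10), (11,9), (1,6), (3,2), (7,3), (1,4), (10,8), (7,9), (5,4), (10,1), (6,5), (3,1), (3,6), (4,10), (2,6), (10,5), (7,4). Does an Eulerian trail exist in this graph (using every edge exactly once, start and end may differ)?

Yes

Degrees: 1:4, 2:2, 3:4, 4:4, 5:4, 6:4, 7:4, 8:1, 9:2, 10:5, 11:2
Odd-degree vertices: 8, 10 (2 total).
The non-isolated vertices are connected and exactly 2 have odd degree, so an Eulerian trail exists (from 8 to 10).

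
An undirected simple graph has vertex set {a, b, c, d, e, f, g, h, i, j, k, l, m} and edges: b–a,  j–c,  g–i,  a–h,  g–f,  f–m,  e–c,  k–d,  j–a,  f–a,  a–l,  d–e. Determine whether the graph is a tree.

Yes

The graph has 13 vertices and 12 edges.
It is connected with exactly 12 edges, hence acyclic — it is a tree.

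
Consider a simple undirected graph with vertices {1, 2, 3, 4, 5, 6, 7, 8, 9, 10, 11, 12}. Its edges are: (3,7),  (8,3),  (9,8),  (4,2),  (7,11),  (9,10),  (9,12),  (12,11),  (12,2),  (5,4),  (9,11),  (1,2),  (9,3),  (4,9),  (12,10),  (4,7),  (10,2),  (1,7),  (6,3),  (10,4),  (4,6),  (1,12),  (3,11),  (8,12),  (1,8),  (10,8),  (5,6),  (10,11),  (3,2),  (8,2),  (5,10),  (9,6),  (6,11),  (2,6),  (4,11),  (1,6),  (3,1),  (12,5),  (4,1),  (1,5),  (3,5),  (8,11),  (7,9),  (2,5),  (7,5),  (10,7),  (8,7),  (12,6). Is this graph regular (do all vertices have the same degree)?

Degrees: 1:8, 2:8, 3:8, 4:8, 5:8, 6:8, 7:8, 8:8, 9:8, 10:8, 11:8, 12:8
Every vertex has degree 8, so the graph is 8-regular.

Yes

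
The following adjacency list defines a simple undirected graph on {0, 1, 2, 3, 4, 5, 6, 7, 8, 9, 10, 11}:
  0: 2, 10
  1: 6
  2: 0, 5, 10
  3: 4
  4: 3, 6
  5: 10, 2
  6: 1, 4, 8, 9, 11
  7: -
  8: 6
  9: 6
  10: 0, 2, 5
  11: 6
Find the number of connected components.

3

Component: {7}
Component: {0, 2, 5, 10}
Component: {1, 3, 4, 6, 8, 9, 11}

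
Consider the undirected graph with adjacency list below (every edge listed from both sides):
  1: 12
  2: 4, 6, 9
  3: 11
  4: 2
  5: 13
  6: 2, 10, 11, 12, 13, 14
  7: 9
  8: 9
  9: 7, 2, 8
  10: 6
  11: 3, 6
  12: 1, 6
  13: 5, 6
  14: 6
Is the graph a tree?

|V| = 14, |E| = 13.
Connected and |E| = |V| - 1, which characterizes a tree.

Yes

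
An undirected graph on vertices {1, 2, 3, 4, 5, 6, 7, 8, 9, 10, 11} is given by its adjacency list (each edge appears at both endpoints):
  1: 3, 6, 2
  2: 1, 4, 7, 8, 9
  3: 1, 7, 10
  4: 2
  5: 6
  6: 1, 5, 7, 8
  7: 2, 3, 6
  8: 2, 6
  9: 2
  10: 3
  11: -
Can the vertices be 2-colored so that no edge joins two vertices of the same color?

Yes

A valid 2-coloring puts {2, 3, 6, 11} on one side and {1, 4, 5, 7, 8, 9, 10} on the other; every edge crosses between the two sides.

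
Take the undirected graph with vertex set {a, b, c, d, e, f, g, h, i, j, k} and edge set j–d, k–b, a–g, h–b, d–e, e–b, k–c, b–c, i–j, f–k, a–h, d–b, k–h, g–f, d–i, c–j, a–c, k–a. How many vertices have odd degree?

Degrees: a:4, b:5, c:4, d:4, e:2, f:2, g:2, h:3, i:2, j:3, k:5
Odd-degree vertices: b, h, j, k.

4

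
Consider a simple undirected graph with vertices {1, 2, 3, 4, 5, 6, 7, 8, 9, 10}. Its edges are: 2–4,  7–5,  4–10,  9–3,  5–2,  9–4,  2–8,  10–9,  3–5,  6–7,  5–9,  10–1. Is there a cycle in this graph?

|V| = 10, |E| = 12, number of components = 1.
Since 12 > 10 - 1, a cycle must exist; for instance 9-5-3-9.

Yes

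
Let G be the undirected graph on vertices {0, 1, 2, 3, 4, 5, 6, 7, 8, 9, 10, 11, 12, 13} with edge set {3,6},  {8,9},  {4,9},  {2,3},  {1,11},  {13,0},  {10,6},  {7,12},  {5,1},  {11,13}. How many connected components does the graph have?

Component: {7, 12}
Component: {4, 8, 9}
Component: {2, 3, 6, 10}
Component: {0, 1, 5, 11, 13}

4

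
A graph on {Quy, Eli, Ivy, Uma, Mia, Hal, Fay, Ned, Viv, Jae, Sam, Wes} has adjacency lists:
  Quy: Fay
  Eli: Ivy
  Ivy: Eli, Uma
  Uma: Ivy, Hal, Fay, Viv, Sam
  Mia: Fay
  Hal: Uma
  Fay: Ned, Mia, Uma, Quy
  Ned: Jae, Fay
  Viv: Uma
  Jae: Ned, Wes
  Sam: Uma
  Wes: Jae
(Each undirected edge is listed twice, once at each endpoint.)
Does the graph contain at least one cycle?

The graph has 12 vertices, 11 edges, and 1 connected component.
A forest on 12 vertices with 1 component has exactly 11 edges, which matches — so no cycle.

No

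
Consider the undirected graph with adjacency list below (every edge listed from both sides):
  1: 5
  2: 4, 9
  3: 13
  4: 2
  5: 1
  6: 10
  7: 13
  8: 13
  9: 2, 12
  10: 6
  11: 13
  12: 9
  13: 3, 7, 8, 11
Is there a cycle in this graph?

|V| = 13, |E| = 9, number of components = 4.
A forest on 13 vertices with 4 components has exactly 9 edges, which matches — so no cycle.

No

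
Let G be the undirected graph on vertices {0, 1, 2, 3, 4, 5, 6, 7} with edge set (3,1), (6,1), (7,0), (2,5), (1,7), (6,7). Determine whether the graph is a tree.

No

The graph has 8 vertices and 6 edges.
It is not connected, so it is not a tree.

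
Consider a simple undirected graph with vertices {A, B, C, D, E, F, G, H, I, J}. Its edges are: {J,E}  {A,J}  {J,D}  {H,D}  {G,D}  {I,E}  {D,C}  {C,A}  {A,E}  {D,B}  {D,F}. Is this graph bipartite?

A-E-J-A is an odd cycle (length 3), and a bipartite graph can contain only even cycles.

No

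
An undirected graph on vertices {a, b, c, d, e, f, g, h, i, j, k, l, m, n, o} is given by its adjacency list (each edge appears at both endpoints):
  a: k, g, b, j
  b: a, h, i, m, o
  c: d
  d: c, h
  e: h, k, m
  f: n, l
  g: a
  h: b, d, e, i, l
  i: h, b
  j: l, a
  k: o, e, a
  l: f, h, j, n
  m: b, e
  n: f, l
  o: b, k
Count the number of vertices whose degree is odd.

6

Degrees: a:4, b:5, c:1, d:2, e:3, f:2, g:1, h:5, i:2, j:2, k:3, l:4, m:2, n:2, o:2
Odd-degree vertices: b, c, e, g, h, k.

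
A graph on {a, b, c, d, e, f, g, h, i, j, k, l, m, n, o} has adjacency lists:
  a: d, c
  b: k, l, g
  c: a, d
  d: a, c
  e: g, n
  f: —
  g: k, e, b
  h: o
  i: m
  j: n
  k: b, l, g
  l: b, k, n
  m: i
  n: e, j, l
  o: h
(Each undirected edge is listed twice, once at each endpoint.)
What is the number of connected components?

Component: {f}
Component: {h, o}
Component: {i, m}
Component: {a, c, d}
Component: {b, e, g, j, k, l, n}

5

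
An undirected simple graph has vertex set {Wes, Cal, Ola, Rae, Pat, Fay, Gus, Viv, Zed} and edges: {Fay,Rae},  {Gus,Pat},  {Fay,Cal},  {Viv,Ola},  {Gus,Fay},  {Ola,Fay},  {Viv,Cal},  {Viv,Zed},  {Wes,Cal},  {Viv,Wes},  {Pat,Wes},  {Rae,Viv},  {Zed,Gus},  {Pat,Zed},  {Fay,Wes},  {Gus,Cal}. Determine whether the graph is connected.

Starting from Wes and exploring outward reaches every vertex (Wes, Fay, Viv, Pat, Cal, Rae, Ola, Gus, Zed); the graph is connected.

Yes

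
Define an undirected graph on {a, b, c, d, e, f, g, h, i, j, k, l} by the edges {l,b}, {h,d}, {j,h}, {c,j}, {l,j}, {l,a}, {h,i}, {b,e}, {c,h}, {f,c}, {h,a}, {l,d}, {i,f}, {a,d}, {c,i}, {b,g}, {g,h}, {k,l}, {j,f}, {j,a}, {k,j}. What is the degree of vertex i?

3

Neighbors of i: c, f, h.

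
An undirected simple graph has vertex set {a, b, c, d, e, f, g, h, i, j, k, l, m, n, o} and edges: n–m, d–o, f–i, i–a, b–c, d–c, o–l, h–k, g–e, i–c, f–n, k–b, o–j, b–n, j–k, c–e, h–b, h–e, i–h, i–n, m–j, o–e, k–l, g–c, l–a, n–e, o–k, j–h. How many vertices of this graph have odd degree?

Degrees: a:2, b:4, c:5, d:2, e:5, f:2, g:2, h:5, i:5, j:4, k:5, l:3, m:2, n:5, o:5
Odd-degree vertices: c, e, h, i, k, l, n, o.

8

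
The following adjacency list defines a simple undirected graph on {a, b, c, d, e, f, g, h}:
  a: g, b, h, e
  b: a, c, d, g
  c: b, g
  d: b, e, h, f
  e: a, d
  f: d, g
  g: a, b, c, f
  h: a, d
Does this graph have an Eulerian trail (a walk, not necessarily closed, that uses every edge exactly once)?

Yes

Degrees: a:4, b:4, c:2, d:4, e:2, f:2, g:4, h:2
Odd-degree vertices: none (0 total).
With 0 odd-degree vertices and all edges in one connected piece, an Eulerian trail exists.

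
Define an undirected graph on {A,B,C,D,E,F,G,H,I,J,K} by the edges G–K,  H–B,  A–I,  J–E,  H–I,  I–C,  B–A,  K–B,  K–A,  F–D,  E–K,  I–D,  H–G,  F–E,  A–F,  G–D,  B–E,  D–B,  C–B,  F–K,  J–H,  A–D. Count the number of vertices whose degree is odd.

Degrees: A:5, B:6, C:2, D:5, E:4, F:4, G:3, H:4, I:4, J:2, K:5
Odd-degree vertices: A, D, G, K.

4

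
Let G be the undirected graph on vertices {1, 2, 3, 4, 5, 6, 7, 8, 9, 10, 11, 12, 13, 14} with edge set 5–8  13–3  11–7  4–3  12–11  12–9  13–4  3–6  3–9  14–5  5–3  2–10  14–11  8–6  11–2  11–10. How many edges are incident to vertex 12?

Neighbors of 12: 9, 11.

2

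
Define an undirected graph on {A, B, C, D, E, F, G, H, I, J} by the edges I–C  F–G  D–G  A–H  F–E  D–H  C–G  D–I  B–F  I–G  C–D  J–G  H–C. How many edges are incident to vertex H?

3

Neighbors of H: A, C, D.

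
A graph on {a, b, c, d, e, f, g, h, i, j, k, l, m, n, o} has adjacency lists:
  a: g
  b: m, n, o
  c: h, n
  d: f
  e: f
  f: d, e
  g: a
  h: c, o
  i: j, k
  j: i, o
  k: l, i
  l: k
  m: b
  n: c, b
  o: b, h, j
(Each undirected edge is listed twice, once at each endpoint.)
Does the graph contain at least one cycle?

Yes

|V| = 15, |E| = 13, number of components = 3.
One cycle is b-o-h-c-n-b.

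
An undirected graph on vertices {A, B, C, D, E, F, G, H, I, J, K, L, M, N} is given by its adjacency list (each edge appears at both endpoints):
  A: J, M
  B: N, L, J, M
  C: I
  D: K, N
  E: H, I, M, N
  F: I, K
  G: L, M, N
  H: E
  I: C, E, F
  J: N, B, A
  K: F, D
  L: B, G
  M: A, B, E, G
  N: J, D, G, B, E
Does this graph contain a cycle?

Yes

|V| = 14, |E| = 19, number of components = 1.
Since 19 > 14 - 1, a cycle must exist; for instance M-E-I-F-K-D-N-G-M.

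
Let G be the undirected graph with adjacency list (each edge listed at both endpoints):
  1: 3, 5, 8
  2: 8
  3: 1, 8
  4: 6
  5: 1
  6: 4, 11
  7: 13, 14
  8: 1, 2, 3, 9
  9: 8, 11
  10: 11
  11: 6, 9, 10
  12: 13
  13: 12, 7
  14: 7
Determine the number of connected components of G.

2

Component: {7, 12, 13, 14}
Component: {1, 2, 3, 4, 5, 6, 8, 9, 10, 11}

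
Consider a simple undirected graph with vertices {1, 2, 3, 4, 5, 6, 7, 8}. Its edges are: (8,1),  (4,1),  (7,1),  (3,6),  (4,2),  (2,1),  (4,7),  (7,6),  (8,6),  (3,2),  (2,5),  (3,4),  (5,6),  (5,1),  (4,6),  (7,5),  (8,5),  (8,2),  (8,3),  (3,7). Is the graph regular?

Degrees: 1:5, 2:5, 3:5, 4:5, 5:5, 6:5, 7:5, 8:5
Every vertex has degree 5, so the graph is 5-regular.

Yes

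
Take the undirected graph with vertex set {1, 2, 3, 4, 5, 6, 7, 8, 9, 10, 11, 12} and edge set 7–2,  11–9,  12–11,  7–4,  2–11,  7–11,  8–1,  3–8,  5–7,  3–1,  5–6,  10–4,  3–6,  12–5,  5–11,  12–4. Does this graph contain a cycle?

Yes

|V| = 12, |E| = 16, number of components = 1.
Since 16 > 12 - 1, a cycle must exist; for instance 5-12-4-7-11-5.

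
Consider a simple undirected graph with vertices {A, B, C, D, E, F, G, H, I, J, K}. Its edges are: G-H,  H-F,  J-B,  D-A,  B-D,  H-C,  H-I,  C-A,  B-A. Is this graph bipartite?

No

D-A-B-D is an odd cycle (length 3), and a bipartite graph can contain only even cycles.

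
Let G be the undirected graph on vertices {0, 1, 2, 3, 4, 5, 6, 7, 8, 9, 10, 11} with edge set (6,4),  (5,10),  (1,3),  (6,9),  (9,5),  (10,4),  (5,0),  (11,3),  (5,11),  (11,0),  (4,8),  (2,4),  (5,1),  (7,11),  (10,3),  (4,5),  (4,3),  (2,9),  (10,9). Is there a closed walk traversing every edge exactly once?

No

Degrees: 0:2, 1:2, 2:2, 3:4, 4:6, 5:6, 6:2, 7:1, 8:1, 9:4, 10:4, 11:4
7, 8 have odd degree; an Eulerian circuit needs every degree to be even, so none exists.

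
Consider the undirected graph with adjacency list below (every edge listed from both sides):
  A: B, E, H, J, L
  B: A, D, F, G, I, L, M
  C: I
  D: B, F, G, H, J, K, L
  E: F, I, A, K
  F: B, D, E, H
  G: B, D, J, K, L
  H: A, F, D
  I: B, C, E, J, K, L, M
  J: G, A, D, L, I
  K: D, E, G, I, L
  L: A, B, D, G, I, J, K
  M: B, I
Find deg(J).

5

Neighbors of J: A, D, G, I, L.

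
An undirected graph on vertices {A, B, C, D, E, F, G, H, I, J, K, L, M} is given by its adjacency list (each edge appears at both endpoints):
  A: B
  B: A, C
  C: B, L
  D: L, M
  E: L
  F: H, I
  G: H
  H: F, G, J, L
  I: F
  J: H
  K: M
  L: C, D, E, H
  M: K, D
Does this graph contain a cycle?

|V| = 13, |E| = 12, number of components = 1.
A forest on 13 vertices with 1 component has exactly 12 edges, which matches — so no cycle.

No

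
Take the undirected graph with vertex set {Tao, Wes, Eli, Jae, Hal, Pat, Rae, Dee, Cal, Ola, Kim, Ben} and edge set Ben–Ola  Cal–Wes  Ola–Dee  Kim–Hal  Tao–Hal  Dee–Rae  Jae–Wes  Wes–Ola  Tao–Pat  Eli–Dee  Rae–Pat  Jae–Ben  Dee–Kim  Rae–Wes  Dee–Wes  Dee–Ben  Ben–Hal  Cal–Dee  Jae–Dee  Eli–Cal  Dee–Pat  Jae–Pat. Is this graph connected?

Yes

A breadth-first search from Tao visits Tao, Hal, Pat, Ben, Kim, Dee, Jae, Rae, Ola, Wes, Eli, Cal — all 12 vertices — so the graph is connected.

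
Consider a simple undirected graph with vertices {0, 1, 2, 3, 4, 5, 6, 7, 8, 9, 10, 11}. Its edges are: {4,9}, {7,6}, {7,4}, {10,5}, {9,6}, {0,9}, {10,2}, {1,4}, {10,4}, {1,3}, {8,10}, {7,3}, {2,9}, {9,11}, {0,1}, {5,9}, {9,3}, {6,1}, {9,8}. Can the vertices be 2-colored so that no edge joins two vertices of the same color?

Yes

Partition the vertices as {1, 7, 9, 10} vs {0, 2, 3, 4, 5, 6, 8, 11}. Each listed edge has one endpoint in each part, so the graph is bipartite.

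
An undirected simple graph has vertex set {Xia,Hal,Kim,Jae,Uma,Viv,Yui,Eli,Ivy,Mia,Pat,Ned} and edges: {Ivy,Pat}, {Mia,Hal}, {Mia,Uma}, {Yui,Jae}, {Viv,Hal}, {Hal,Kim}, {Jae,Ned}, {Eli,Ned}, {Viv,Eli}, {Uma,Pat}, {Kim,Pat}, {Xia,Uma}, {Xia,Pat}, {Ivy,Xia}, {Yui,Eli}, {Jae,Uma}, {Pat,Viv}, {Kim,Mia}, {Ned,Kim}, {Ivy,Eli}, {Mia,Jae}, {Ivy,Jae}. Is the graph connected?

Starting from Xia and exploring outward reaches every vertex (Xia, Uma, Pat, Ivy, Jae, Mia, Viv, Kim, Eli, Ned, Yui, Hal); the graph is connected.

Yes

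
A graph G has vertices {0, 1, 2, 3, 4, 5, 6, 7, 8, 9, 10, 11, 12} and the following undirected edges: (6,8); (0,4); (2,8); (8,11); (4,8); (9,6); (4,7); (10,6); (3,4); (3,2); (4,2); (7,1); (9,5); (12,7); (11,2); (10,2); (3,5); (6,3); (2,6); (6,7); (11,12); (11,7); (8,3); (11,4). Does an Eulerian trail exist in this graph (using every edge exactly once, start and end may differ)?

No

Degrees: 0:1, 1:1, 2:6, 3:5, 4:6, 5:2, 6:6, 7:5, 8:5, 9:2, 10:2, 11:5, 12:2
Odd-degree vertices: 0, 1, 3, 7, 8, 11 (6 total).
With 6 odd-degree vertices (more than two), no single trail can use every edge.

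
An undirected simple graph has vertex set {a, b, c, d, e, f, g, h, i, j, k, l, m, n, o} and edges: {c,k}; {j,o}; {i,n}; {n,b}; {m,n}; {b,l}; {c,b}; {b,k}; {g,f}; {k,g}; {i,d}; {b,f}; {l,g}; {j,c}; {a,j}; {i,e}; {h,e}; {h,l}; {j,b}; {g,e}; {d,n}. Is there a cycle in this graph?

Yes

The graph has 15 vertices, 21 edges, and 1 connected component.
Since 21 > 15 - 1, a cycle must exist; for instance l-h-e-g-l.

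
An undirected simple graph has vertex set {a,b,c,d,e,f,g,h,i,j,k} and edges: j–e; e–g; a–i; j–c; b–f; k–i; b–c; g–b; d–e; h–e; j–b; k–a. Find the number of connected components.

2

Component: {a, i, k}
Component: {b, c, d, e, f, g, h, j}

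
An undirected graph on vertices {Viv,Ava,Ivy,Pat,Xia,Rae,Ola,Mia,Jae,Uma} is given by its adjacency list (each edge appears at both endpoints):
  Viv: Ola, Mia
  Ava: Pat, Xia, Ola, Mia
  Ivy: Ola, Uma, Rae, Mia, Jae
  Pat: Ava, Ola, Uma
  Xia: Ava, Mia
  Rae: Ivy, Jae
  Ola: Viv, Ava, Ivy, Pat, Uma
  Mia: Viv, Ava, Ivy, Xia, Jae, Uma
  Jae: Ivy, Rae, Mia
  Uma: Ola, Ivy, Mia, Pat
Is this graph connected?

Starting from Viv and exploring outward reaches every vertex (Viv, Ola, Mia, Ava, Pat, Ivy, Uma, Jae, Xia, Rae); the graph is connected.

Yes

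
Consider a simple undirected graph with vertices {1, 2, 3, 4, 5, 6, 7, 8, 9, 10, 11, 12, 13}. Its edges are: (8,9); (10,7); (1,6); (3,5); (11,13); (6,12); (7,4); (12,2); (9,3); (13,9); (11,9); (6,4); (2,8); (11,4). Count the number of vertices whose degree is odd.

Degrees: 1:1, 2:2, 3:2, 4:3, 5:1, 6:3, 7:2, 8:2, 9:4, 10:1, 11:3, 12:2, 13:2
Odd-degree vertices: 1, 4, 5, 6, 10, 11.

6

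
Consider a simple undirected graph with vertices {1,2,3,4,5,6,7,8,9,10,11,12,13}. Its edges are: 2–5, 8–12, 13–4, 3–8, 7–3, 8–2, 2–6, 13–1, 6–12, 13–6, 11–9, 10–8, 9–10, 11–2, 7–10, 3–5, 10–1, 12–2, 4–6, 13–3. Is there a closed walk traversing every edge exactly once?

No

Degrees: 1:2, 2:5, 3:4, 4:2, 5:2, 6:4, 7:2, 8:4, 9:2, 10:4, 11:2, 12:3, 13:4
Vertices with odd degree: 2, 12. An Eulerian circuit requires all degrees even.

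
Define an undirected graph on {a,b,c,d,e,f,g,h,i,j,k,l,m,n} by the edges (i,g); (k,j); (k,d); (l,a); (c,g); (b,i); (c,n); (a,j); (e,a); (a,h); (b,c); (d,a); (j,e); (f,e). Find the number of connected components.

3

Component: {m}
Component: {b, c, g, i, n}
Component: {a, d, e, f, h, j, k, l}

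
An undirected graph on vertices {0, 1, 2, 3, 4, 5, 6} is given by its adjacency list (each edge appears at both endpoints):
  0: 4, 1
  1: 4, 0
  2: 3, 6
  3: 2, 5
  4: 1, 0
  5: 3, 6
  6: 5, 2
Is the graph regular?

Degrees: 0:2, 1:2, 2:2, 3:2, 4:2, 5:2, 6:2
Every vertex has degree 2, so the graph is 2-regular.

Yes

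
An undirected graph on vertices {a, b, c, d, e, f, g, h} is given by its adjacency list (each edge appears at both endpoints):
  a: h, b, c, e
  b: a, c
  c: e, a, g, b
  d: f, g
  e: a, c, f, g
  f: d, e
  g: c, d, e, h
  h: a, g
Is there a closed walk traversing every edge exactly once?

Degrees: a:4, b:2, c:4, d:2, e:4, f:2, g:4, h:2
All degrees are even and the non-isolated vertices are connected — an Eulerian circuit exists.

Yes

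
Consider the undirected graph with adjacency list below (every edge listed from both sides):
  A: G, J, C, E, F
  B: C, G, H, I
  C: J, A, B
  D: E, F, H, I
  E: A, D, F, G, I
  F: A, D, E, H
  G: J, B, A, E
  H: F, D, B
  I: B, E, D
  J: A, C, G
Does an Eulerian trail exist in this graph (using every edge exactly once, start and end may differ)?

No

Degrees: A:5, B:4, C:3, D:4, E:5, F:4, G:4, H:3, I:3, J:3
Odd-degree vertices: A, C, E, H, I, J (6 total).
With 6 odd-degree vertices (more than two), no single trail can use every edge.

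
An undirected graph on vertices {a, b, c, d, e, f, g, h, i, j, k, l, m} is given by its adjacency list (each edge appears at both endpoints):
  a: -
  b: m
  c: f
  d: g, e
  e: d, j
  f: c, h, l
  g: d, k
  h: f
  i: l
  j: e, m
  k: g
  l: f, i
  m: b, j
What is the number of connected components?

Component: {a}
Component: {c, f, h, i, l}
Component: {b, d, e, g, j, k, m}

3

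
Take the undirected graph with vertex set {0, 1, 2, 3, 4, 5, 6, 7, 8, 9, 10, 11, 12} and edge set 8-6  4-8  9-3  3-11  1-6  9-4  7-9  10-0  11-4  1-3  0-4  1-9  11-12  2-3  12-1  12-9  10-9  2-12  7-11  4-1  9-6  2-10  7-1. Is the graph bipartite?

1-9-12-1 is an odd cycle (length 3), and a bipartite graph can contain only even cycles.

No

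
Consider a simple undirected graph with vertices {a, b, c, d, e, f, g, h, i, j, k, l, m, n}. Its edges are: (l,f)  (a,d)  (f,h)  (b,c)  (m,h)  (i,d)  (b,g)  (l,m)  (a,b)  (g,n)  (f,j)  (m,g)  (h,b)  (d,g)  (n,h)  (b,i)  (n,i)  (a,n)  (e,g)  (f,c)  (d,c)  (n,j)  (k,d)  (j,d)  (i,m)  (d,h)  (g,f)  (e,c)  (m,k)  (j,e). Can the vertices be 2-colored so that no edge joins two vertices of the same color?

Partition the vertices as {b, d, e, f, m, n} vs {a, c, g, h, i, j, k, l}. Each listed edge has one endpoint in each part, so the graph is bipartite.

Yes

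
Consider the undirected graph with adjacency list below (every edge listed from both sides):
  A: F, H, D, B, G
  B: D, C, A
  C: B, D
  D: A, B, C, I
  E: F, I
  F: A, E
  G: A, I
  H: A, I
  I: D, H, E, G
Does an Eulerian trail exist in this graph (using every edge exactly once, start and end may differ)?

Yes

Degrees: A:5, B:3, C:2, D:4, E:2, F:2, G:2, H:2, I:4
Odd-degree vertices: A, B (2 total).
The non-isolated vertices are connected and exactly 2 have odd degree, so an Eulerian trail exists (from A to B).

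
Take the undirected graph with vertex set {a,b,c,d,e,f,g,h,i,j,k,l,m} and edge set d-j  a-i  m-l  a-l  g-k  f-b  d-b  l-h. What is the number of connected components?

5

Component: {c}
Component: {e}
Component: {g, k}
Component: {b, d, f, j}
Component: {a, h, i, l, m}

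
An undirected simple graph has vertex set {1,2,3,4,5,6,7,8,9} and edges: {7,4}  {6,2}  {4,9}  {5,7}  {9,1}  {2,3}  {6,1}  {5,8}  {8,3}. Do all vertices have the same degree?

Degrees: 1:2, 2:2, 3:2, 4:2, 5:2, 6:2, 7:2, 8:2, 9:2
All degrees equal 2; the graph is regular.

Yes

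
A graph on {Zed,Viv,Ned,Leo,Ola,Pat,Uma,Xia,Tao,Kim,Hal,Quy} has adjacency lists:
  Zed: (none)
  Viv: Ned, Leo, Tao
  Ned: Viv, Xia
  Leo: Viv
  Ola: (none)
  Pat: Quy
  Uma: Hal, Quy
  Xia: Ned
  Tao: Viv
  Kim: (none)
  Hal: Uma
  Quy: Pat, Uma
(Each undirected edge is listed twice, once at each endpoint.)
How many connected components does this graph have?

Component: {Zed}
Component: {Ola}
Component: {Kim}
Component: {Pat, Uma, Hal, Quy}
Component: {Viv, Ned, Leo, Xia, Tao}

5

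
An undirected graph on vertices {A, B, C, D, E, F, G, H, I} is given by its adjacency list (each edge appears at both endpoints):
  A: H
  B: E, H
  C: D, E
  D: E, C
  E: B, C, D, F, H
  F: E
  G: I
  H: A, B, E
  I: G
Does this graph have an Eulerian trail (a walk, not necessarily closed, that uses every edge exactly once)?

No

Degrees: A:1, B:2, C:2, D:2, E:5, F:1, G:1, H:3, I:1
Odd-degree vertices: A, E, F, G, H, I (6 total).
An Eulerian trail requires 0 or 2 odd-degree vertices; here there are 6.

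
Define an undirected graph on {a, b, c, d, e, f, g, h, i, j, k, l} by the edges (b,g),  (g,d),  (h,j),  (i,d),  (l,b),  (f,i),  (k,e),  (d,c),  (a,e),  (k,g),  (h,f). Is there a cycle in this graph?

No

The graph has 12 vertices, 11 edges, and 1 connected component.
A forest on 12 vertices with 1 component has exactly 11 edges, which matches — so no cycle.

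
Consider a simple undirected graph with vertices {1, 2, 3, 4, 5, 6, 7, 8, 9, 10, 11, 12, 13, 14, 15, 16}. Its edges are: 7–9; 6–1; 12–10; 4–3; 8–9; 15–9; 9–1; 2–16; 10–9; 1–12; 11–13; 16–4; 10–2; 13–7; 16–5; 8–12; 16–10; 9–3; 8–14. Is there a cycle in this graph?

Yes

The graph has 16 vertices, 19 edges, and 1 connected component.
One cycle is 9-10-12-8-9.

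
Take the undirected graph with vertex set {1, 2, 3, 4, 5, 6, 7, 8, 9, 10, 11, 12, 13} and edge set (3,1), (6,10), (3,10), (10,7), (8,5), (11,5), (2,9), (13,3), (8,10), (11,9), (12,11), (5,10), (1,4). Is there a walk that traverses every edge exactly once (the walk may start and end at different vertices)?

No

Degrees: 1:2, 2:1, 3:3, 4:1, 5:3, 6:1, 7:1, 8:2, 9:2, 10:5, 11:3, 12:1, 13:1
Odd-degree vertices: 2, 3, 4, 5, 6, 7, 10, 11, 12, 13 (10 total).
An Eulerian trail requires 0 or 2 odd-degree vertices; here there are 10.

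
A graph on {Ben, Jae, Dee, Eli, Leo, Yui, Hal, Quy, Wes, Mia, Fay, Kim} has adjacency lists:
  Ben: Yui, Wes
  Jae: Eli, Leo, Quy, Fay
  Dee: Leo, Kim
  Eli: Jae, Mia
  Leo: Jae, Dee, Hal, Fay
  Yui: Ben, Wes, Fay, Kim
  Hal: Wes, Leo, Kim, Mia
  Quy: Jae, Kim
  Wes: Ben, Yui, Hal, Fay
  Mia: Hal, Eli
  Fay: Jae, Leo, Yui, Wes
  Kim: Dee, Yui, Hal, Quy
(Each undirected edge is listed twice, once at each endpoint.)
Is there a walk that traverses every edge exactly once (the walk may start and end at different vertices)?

Degrees: Ben:2, Jae:4, Dee:2, Eli:2, Leo:4, Yui:4, Hal:4, Quy:2, Wes:4, Mia:2, Fay:4, Kim:4
Odd-degree vertices: none (0 total).
With 0 odd-degree vertices and all edges in one connected piece, an Eulerian trail exists.

Yes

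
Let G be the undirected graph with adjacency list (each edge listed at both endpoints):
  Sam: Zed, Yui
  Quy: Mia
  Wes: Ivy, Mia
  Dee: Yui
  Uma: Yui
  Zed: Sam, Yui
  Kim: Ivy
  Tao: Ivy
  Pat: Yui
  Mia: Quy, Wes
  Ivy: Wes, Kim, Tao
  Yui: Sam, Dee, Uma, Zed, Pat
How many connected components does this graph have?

2

Component: {Sam, Dee, Uma, Zed, Pat, Yui}
Component: {Quy, Wes, Kim, Tao, Mia, Ivy}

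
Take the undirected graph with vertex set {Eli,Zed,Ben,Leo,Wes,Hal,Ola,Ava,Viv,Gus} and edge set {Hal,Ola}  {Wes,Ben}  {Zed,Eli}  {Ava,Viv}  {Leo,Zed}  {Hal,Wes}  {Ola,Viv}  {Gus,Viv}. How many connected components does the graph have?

2

Component: {Eli, Zed, Leo}
Component: {Ben, Wes, Hal, Ola, Ava, Viv, Gus}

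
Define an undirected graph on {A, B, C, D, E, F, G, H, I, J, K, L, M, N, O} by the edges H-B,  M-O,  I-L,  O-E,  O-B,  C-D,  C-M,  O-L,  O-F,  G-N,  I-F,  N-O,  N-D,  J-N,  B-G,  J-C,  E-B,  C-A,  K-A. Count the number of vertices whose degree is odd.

2

Degrees: A:2, B:4, C:4, D:2, E:2, F:2, G:2, H:1, I:2, J:2, K:1, L:2, M:2, N:4, O:6
Odd-degree vertices: H, K.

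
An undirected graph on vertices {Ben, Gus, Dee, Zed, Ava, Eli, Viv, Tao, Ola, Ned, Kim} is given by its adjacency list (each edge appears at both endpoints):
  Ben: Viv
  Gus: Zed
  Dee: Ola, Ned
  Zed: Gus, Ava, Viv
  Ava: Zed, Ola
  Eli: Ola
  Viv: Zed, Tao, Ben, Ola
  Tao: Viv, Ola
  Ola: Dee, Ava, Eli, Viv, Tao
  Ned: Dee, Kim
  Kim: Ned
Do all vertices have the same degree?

No

Degrees: Ben:1, Gus:1, Dee:2, Zed:3, Ava:2, Eli:1, Viv:4, Tao:2, Ola:5, Ned:2, Kim:1
Vertex Ben has degree 1 while Ola has degree 5, so the graph is not regular.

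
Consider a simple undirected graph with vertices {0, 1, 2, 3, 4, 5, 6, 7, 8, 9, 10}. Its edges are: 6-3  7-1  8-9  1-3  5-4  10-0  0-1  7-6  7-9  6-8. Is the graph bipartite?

Yes

Color {1, 2, 5, 6, 9, 10} black and {0, 3, 4, 7, 8} white. No edge joins two same-colored vertices, so the graph is bipartite.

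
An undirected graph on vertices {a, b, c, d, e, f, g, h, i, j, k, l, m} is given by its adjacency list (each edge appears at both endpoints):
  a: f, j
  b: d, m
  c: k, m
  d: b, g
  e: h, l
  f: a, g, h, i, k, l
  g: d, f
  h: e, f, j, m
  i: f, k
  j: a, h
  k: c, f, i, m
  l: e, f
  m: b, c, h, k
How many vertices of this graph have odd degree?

Degrees: a:2, b:2, c:2, d:2, e:2, f:6, g:2, h:4, i:2, j:2, k:4, l:2, m:4
Odd-degree vertices: none.

0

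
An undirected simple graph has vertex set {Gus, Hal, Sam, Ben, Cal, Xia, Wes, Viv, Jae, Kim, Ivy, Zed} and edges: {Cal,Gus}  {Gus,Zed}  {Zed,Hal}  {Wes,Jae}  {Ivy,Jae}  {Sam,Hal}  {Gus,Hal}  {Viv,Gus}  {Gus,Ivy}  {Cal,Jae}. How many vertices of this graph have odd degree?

6

Degrees: Gus:5, Hal:3, Sam:1, Ben:0, Cal:2, Xia:0, Wes:1, Viv:1, Jae:3, Kim:0, Ivy:2, Zed:2
Odd-degree vertices: Gus, Hal, Sam, Wes, Viv, Jae.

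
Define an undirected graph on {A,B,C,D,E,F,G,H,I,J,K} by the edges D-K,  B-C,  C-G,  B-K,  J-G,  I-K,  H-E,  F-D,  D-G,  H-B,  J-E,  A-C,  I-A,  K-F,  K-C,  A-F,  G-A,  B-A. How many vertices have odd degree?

4

Degrees: A:5, B:4, C:4, D:3, E:2, F:3, G:4, H:2, I:2, J:2, K:5
Odd-degree vertices: A, D, F, K.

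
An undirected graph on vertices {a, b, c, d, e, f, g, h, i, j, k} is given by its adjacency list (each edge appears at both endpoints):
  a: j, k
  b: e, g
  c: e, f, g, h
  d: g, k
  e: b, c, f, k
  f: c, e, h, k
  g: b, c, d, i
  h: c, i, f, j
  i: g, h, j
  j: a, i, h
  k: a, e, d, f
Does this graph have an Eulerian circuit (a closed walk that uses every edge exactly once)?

No

Degrees: a:2, b:2, c:4, d:2, e:4, f:4, g:4, h:4, i:3, j:3, k:4
i, j have odd degree; an Eulerian circuit needs every degree to be even, so none exists.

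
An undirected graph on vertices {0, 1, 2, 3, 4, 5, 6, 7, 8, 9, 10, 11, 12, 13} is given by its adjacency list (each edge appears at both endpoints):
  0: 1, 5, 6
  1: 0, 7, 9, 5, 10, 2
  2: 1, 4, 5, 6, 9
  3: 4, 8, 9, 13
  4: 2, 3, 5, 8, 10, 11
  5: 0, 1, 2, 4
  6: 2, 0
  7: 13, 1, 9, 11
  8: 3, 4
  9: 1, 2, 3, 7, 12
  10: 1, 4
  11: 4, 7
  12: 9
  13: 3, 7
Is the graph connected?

Starting from 0 and exploring outward reaches every vertex (0, 1, 5, 6, 10, 9, 7, 2, 4, 12, 3, 11, 13, 8); the graph is connected.

Yes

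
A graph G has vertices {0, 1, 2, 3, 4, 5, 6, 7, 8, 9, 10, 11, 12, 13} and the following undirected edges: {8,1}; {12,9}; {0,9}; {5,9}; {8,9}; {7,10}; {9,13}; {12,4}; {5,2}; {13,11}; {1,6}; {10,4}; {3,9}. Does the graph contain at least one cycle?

No

The graph has 14 vertices, 13 edges, and 1 connected component.
Since 13 = 14 - 1, the graph is a forest and contains no cycle.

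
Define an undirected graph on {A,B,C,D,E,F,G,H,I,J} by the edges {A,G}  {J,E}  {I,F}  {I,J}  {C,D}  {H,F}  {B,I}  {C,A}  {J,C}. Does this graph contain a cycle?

|V| = 10, |E| = 9, number of components = 1.
A forest on 10 vertices with 1 component has exactly 9 edges, which matches — so no cycle.

No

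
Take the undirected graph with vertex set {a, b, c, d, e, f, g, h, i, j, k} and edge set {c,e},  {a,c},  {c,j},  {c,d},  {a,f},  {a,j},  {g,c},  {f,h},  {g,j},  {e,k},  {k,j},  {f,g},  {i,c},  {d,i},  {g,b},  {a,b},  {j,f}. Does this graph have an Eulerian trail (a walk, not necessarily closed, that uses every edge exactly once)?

Yes

Degrees: a:4, b:2, c:6, d:2, e:2, f:4, g:4, h:1, i:2, j:5, k:2
Odd-degree vertices: h, j (2 total).
The non-isolated vertices are connected and exactly 2 have odd degree, so an Eulerian trail exists (from h to j).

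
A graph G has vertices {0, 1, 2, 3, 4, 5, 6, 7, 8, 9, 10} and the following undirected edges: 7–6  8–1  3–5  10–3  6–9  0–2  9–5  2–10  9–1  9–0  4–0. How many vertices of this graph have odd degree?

4

Degrees: 0:3, 1:2, 2:2, 3:2, 4:1, 5:2, 6:2, 7:1, 8:1, 9:4, 10:2
Odd-degree vertices: 0, 4, 7, 8.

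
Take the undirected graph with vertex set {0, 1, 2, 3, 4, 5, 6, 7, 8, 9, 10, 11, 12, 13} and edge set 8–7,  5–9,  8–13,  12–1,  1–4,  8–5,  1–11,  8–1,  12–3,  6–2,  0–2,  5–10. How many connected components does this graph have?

2

Component: {0, 2, 6}
Component: {1, 3, 4, 5, 7, 8, 9, 10, 11, 12, 13}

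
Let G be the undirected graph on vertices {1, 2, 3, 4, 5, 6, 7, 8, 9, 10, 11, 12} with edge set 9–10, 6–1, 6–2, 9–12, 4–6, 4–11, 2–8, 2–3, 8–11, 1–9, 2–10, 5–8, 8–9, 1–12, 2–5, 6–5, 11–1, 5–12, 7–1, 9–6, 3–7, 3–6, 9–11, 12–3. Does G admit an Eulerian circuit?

Degrees: 1:5, 2:5, 3:4, 4:2, 5:4, 6:6, 7:2, 8:4, 9:6, 10:2, 11:4, 12:4
Vertices with odd degree: 1, 2. An Eulerian circuit requires all degrees even.

No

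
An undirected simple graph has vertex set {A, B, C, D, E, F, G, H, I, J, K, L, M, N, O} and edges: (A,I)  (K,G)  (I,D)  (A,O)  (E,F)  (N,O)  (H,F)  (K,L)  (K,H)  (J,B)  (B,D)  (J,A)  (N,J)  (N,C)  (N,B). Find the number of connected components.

Component: {M}
Component: {E, F, G, H, K, L}
Component: {A, B, C, D, I, J, N, O}

3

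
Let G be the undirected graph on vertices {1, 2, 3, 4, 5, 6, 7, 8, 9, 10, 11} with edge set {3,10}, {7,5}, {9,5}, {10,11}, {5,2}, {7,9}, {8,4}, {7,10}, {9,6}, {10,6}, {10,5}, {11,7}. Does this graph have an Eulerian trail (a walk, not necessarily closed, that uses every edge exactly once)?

No

Degrees: 1:0, 2:1, 3:1, 4:1, 5:4, 6:2, 7:4, 8:1, 9:3, 10:5, 11:2
Odd-degree vertices: 2, 3, 4, 8, 9, 10 (6 total).
With 6 odd-degree vertices (more than two), no single trail can use every edge.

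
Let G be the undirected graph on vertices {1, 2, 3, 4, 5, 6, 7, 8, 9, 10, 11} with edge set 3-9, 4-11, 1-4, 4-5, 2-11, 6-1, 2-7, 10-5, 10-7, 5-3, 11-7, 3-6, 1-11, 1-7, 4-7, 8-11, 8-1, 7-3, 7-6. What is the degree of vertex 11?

Neighbors of 11: 1, 2, 4, 7, 8.

5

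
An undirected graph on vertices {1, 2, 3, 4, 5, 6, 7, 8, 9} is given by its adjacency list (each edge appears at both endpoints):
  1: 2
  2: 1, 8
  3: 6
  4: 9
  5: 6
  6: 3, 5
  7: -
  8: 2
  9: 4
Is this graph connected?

Component: {7}
Component: {4, 9}
Component: {1, 2, 8}
Component: {3, 5, 6}
No edge joins these 4 groups, so the graph is disconnected.

No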